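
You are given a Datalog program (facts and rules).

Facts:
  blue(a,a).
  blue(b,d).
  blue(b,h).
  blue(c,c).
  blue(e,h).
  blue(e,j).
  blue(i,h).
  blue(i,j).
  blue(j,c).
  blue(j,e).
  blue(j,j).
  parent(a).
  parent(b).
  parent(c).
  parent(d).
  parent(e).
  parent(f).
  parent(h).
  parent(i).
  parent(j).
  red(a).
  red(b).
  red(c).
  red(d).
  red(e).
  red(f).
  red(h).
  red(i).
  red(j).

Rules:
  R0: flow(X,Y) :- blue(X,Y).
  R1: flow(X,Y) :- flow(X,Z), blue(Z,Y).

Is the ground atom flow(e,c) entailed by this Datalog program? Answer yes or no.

round 1: derive flow(a,a) via R0 from blue(a,a)
round 1: derive flow(b,d) via R0 from blue(b,d)
round 1: derive flow(b,h) via R0 from blue(b,h)
round 1: derive flow(c,c) via R0 from blue(c,c)
round 1: derive flow(e,h) via R0 from blue(e,h)
round 1: derive flow(e,j) via R0 from blue(e,j)
round 1: derive flow(i,h) via R0 from blue(i,h)
round 1: derive flow(i,j) via R0 from blue(i,j)
round 1: derive flow(j,c) via R0 from blue(j,c)
round 1: derive flow(j,e) via R0 from blue(j,e)
round 1: derive flow(j,j) via R0 from blue(j,j)
round 2: derive flow(e,c) via R1 from flow(e,j), blue(j,c)
round 2: derive flow(e,e) via R1 from flow(e,j), blue(j,e)
round 2: derive flow(i,c) via R1 from flow(i,j), blue(j,c)
round 2: derive flow(i,e) via R1 from flow(i,j), blue(j,e)
round 2: derive flow(j,h) via R1 from flow(j,e), blue(e,h)

yes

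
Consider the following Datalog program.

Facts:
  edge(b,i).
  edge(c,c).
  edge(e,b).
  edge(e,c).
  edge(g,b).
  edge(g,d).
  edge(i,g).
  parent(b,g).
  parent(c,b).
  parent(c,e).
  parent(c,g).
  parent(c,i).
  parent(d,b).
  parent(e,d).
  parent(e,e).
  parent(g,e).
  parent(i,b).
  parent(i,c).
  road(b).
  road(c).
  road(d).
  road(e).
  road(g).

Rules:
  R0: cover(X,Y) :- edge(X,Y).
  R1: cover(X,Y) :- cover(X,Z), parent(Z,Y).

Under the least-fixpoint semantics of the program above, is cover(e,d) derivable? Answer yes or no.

round 1: derive cover(b,i) via R0 from edge(b,i)
round 1: derive cover(c,c) via R0 from edge(c,c)
round 1: derive cover(e,b) via R0 from edge(e,b)
round 1: derive cover(e,c) via R0 from edge(e,c)
round 1: derive cover(g,b) via R0 from edge(g,b)
round 1: derive cover(g,d) via R0 from edge(g,d)
round 1: derive cover(i,g) via R0 from edge(i,g)
round 2: derive cover(b,b) via R1 from cover(b,i), parent(i,b)
round 2: derive cover(b,c) via R1 from cover(b,i), parent(i,c)
round 2: derive cover(c,b) via R1 from cover(c,c), parent(c,b)
round 2: derive cover(c,e) via R1 from cover(c,c), parent(c,e)
round 2: derive cover(c,g) via R1 from cover(c,c), parent(c,g)
round 2: derive cover(c,i) via R1 from cover(c,c), parent(c,i)
round 2: derive cover(e,e) via R1 from cover(e,c), parent(c,e)
round 2: derive cover(e,g) via R1 from cover(e,b), parent(b,g)
round 2: derive cover(e,i) via R1 from cover(e,c), parent(c,i)
round 2: derive cover(g,g) via R1 from cover(g,b), parent(b,g)
round 2: derive cover(i,e) via R1 from cover(i,g), parent(g,e)
round 3: derive cover(b,e) via R1 from cover(b,c), parent(c,e)
round 3: derive cover(b,g) via R1 from cover(b,b), parent(b,g)
round 3: derive cover(c,d) via R1 from cover(c,e), parent(e,d)
round 3: derive cover(e,d) via R1 from cover(e,e), parent(e,d)
round 3: derive cover(g,e) via R1 from cover(g,g), parent(g,e)
round 3: derive cover(i,d) via R1 from cover(i,e), parent(e,d)
round 4: derive cover(b,d) via R1 from cover(b,e), parent(e,d)
round 4: derive cover(i,b) via R1 from cover(i,d), parent(d,b)

yes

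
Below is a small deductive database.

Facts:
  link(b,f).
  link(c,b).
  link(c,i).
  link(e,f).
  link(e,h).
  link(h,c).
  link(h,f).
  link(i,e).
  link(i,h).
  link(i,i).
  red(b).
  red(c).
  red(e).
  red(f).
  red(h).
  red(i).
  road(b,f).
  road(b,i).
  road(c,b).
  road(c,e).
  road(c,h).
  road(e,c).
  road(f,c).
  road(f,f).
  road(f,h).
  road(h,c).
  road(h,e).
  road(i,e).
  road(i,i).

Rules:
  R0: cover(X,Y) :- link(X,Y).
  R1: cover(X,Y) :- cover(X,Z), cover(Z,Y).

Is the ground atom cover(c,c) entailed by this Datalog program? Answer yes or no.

yes

round 1: derive cover(b,f) via R0 from link(b,f)
round 1: derive cover(c,b) via R0 from link(c,b)
round 1: derive cover(c,i) via R0 from link(c,i)
round 1: derive cover(e,f) via R0 from link(e,f)
round 1: derive cover(e,h) via R0 from link(e,h)
round 1: derive cover(h,c) via R0 from link(h,c)
round 1: derive cover(h,f) via R0 from link(h,f)
round 1: derive cover(i,e) via R0 from link(i,e)
round 1: derive cover(i,h) via R0 from link(i,h)
round 1: derive cover(i,i) via R0 from link(i,i)
round 2: derive cover(c,e) via R1 from cover(c,i), cover(i,e)
round 2: derive cover(c,f) via R1 from cover(c,b), cover(b,f)
round 2: derive cover(c,h) via R1 from cover(c,i), cover(i,h)
round 2: derive cover(e,c) via R1 from cover(e,h), cover(h,c)
round 2: derive cover(h,b) via R1 from cover(h,c), cover(c,b)
round 2: derive cover(h,i) via R1 from cover(h,c), cover(c,i)
round 2: derive cover(i,c) via R1 from cover(i,h), cover(h,c)
round 2: derive cover(i,f) via R1 from cover(i,e), cover(e,f)
round 3: derive cover(c,c) via R1 from cover(c,e), cover(e,c)
round 3: derive cover(e,b) via R1 from cover(e,c), cover(c,b)
round 3: derive cover(e,e) via R1 from cover(e,c), cover(c,e)
round 3: derive cover(e,i) via R1 from cover(e,c), cover(c,i)
round 3: derive cover(h,e) via R1 from cover(h,c), cover(c,e)
round 3: derive cover(h,h) via R1 from cover(h,c), cover(c,h)
round 3: derive cover(i,b) via R1 from cover(i,c), cover(c,b)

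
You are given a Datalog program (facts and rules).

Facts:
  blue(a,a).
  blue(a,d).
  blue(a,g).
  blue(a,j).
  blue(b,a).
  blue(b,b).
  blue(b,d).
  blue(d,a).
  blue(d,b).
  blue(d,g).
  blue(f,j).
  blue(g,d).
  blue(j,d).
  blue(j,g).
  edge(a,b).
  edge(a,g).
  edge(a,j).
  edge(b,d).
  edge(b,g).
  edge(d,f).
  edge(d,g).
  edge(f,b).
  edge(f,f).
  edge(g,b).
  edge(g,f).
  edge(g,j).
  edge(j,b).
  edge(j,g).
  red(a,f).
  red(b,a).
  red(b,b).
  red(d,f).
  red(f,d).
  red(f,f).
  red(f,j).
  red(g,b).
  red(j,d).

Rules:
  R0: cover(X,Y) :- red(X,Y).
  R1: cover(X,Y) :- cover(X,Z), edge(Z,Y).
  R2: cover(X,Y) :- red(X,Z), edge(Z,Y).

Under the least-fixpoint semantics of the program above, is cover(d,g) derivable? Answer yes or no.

round 1: derive cover(a,f) via R0 from red(a,f)
round 1: derive cover(b,a) via R0 from red(b,a)
round 1: derive cover(b,b) via R0 from red(b,b)
round 1: derive cover(d,f) via R0 from red(d,f)
round 1: derive cover(f,d) via R0 from red(f,d)
round 1: derive cover(f,f) via R0 from red(f,f)
round 1: derive cover(f,j) via R0 from red(f,j)
round 1: derive cover(g,b) via R0 from red(g,b)
round 1: derive cover(j,d) via R0 from red(j,d)
round 1: derive cover(a,b) via R2 from red(a,f), edge(f,b)
round 1: derive cover(b,d) via R2 from red(b,b), edge(b,d)
round 1: derive cover(b,g) via R2 from red(b,a), edge(a,g)
round 1: derive cover(b,j) via R2 from red(b,a), edge(a,j)
round 1: derive cover(d,b) via R2 from red(d,f), edge(f,b)
round 1: derive cover(f,b) via R2 from red(f,f), edge(f,b)
round 1: derive cover(f,g) via R2 from red(f,d), edge(d,g)
round 1: derive cover(g,d) via R2 from red(g,b), edge(b,d)
round 1: derive cover(g,g) via R2 from red(g,b), edge(b,g)
round 1: derive cover(j,f) via R2 from red(j,d), edge(d,f)
round 1: derive cover(j,g) via R2 from red(j,d), edge(d,g)
round 2: derive cover(a,d) via R1 from cover(a,b), edge(b,d)
round 2: derive cover(a,g) via R1 from cover(a,b), edge(b,g)
round 2: derive cover(b,f) via R1 from cover(b,d), edge(d,f)
round 2: derive cover(d,d) via R1 from cover(d,b), edge(b,d)
round 2: derive cover(d,g) via R1 from cover(d,b), edge(b,g)
round 2: derive cover(g,f) via R1 from cover(g,d), edge(d,f)
round 2: derive cover(g,j) via R1 from cover(g,g), edge(g,j)
round 2: derive cover(j,b) via R1 from cover(j,f), edge(f,b)
round 2: derive cover(j,j) via R1 from cover(j,g), edge(g,j)
round 3: derive cover(a,j) via R1 from cover(a,g), edge(g,j)
round 3: derive cover(d,j) via R1 from cover(d,g), edge(g,j)

yes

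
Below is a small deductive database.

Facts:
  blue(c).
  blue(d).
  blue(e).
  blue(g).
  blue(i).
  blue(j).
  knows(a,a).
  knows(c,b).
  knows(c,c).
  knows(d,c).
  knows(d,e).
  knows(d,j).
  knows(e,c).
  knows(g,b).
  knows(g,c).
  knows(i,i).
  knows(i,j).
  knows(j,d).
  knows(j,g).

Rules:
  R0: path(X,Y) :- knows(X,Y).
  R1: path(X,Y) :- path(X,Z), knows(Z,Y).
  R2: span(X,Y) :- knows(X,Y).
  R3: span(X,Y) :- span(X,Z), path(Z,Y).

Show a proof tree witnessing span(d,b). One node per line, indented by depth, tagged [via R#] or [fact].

span(d,b)  [via R3]
  span(d,c)  [via R2]
    knows(d,c)  [fact]
  path(c,b)  [via R0]
    knows(c,b)  [fact]

round 1: derive path(a,a) via R0 from knows(a,a)
round 1: derive path(c,b) via R0 from knows(c,b)
round 1: derive path(c,c) via R0 from knows(c,c)
round 1: derive path(d,c) via R0 from knows(d,c)
round 1: derive path(d,e) via R0 from knows(d,e)
round 1: derive path(d,j) via R0 from knows(d,j)
round 1: derive path(e,c) via R0 from knows(e,c)
round 1: derive path(g,b) via R0 from knows(g,b)
round 1: derive path(g,c) via R0 from knows(g,c)
round 1: derive path(i,i) via R0 from knows(i,i)
round 1: derive path(i,j) via R0 from knows(i,j)
round 1: derive path(j,d) via R0 from knows(j,d)
round 1: derive path(j,g) via R0 from knows(j,g)
round 1: derive span(a,a) via R2 from knows(a,a)
round 1: derive span(c,b) via R2 from knows(c,b)
round 1: derive span(c,c) via R2 from knows(c,c)
round 1: derive span(d,c) via R2 from knows(d,c)
round 1: derive span(d,e) via R2 from knows(d,e)
round 1: derive span(d,j) via R2 from knows(d,j)
round 1: derive span(e,c) via R2 from knows(e,c)
round 1: derive span(g,b) via R2 from knows(g,b)
round 1: derive span(g,c) via R2 from knows(g,c)
round 1: derive span(i,i) via R2 from knows(i,i)
round 1: derive span(i,j) via R2 from knows(i,j)
round 1: derive span(j,d) via R2 from knows(j,d)
round 1: derive span(j,g) via R2 from knows(j,g)
round 2: derive path(d,b) via R1 from path(d,c), knows(c,b)
round 2: derive path(d,d) via R1 from path(d,j), knows(j,d)
round 2: derive path(d,g) via R1 from path(d,j), knows(j,g)
round 2: derive path(e,b) via R1 from path(e,c), knows(c,b)
round 2: derive path(i,d) via R1 from path(i,j), knows(j,d)
round 2: derive path(i,g) via R1 from path(i,j), knows(j,g)
round 2: derive path(j,b) via R1 from path(j,g), knows(g,b)
round 2: derive path(j,c) via R1 from path(j,d), knows(d,c)
round 2: derive path(j,e) via R1 from path(j,d), knows(d,e)
round 2: derive path(j,j) via R1 from path(j,d), knows(d,j)
round 2: derive span(d,b) via R3 from span(d,c), path(c,b)
round 2: derive span(d,d) via R3 from span(d,j), path(j,d)
round 2: derive span(d,g) via R3 from span(d,j), path(j,g)
round 2: derive span(e,b) via R3 from span(e,c), path(c,b)
round 2: derive span(i,d) via R3 from span(i,j), path(j,d)
round 2: derive span(i,g) via R3 from span(i,j), path(j,g)
round 2: derive span(j,b) via R3 from span(j,g), path(g,b)
round 2: derive span(j,c) via R3 from span(j,d), path(d,c)
round 2: derive span(j,e) via R3 from span(j,d), path(d,e)
round 2: derive span(j,j) via R3 from span(j,d), path(d,j)
round 3: derive path(i,b) via R1 from path(i,g), knows(g,b)
round 3: derive path(i,c) via R1 from path(i,d), knows(d,c)
round 3: derive path(i,e) via R1 from path(i,d), knows(d,e)
round 3: derive span(i,b) via R3 from span(i,d), path(d,b)
round 3: derive span(i,c) via R3 from span(i,d), path(d,c)
round 3: derive span(i,e) via R3 from span(i,d), path(d,e)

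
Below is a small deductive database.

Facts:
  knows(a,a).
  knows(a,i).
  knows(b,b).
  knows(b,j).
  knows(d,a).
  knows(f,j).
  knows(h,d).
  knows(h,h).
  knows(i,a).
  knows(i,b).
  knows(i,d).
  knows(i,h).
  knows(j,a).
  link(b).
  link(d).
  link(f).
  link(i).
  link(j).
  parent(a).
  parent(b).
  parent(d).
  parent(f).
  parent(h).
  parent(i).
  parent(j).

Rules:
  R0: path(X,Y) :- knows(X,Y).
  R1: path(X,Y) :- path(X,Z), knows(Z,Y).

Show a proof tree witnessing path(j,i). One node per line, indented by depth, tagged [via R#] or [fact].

path(j,i)  [via R1]
  path(j,a)  [via R0]
    knows(j,a)  [fact]
  knows(a,i)  [fact]

round 1: derive path(a,a) via R0 from knows(a,a)
round 1: derive path(a,i) via R0 from knows(a,i)
round 1: derive path(b,b) via R0 from knows(b,b)
round 1: derive path(b,j) via R0 from knows(b,j)
round 1: derive path(d,a) via R0 from knows(d,a)
round 1: derive path(f,j) via R0 from knows(f,j)
round 1: derive path(h,d) via R0 from knows(h,d)
round 1: derive path(h,h) via R0 from knows(h,h)
round 1: derive path(i,a) via R0 from knows(i,a)
round 1: derive path(i,b) via R0 from knows(i,b)
round 1: derive path(i,d) via R0 from knows(i,d)
round 1: derive path(i,h) via R0 from knows(i,h)
round 1: derive path(j,a) via R0 from knows(j,a)
round 2: derive path(a,b) via R1 from path(a,i), knows(i,b)
round 2: derive path(a,d) via R1 from path(a,i), knows(i,d)
round 2: derive path(a,h) via R1 from path(a,i), knows(i,h)
round 2: derive path(b,a) via R1 from path(b,j), knows(j,a)
round 2: derive path(d,i) via R1 from path(d,a), knows(a,i)
round 2: derive path(f,a) via R1 from path(f,j), knows(j,a)
round 2: derive path(h,a) via R1 from path(h,d), knows(d,a)
round 2: derive path(i,i) via R1 from path(i,a), knows(a,i)
round 2: derive path(i,j) via R1 from path(i,b), knows(b,j)
round 2: derive path(j,i) via R1 from path(j,a), knows(a,i)
round 3: derive path(a,j) via R1 from path(a,b), knows(b,j)
round 3: derive path(b,i) via R1 from path(b,a), knows(a,i)
round 3: derive path(d,b) via R1 from path(d,i), knows(i,b)
round 3: derive path(d,d) via R1 from path(d,i), knows(i,d)
round 3: derive path(d,h) via R1 from path(d,i), knows(i,h)
round 3: derive path(f,i) via R1 from path(f,a), knows(a,i)
round 3: derive path(h,i) via R1 from path(h,a), knows(a,i)
round 3: derive path(j,b) via R1 from path(j,i), knows(i,b)
round 3: derive path(j,d) via R1 from path(j,i), knows(i,d)
round 3: derive path(j,h) via R1 from path(j,i), knows(i,h)
round 4: derive path(b,d) via R1 from path(b,i), knows(i,d)
round 4: derive path(b,h) via R1 from path(b,i), knows(i,h)
round 4: derive path(d,j) via R1 from path(d,b), knows(b,j)
round 4: derive path(f,b) via R1 from path(f,i), knows(i,b)
round 4: derive path(f,d) via R1 from path(f,i), knows(i,d)
round 4: derive path(f,h) via R1 from path(f,i), knows(i,h)
round 4: derive path(h,b) via R1 from path(h,i), knows(i,b)
round 4: derive path(j,j) via R1 from path(j,b), knows(b,j)
round 5: derive path(h,j) via R1 from path(h,b), knows(b,j)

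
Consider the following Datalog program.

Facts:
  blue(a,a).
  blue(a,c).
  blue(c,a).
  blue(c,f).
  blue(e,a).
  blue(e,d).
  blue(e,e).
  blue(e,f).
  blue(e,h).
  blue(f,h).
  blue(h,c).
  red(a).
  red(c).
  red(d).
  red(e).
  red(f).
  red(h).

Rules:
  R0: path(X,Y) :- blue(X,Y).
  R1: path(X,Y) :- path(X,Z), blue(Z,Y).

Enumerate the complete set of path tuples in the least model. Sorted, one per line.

round 1: derive path(a,a) via R0 from blue(a,a)
round 1: derive path(a,c) via R0 from blue(a,c)
round 1: derive path(c,a) via R0 from blue(c,a)
round 1: derive path(c,f) via R0 from blue(c,f)
round 1: derive path(e,a) via R0 from blue(e,a)
round 1: derive path(e,d) via R0 from blue(e,d)
round 1: derive path(e,e) via R0 from blue(e,e)
round 1: derive path(e,f) via R0 from blue(e,f)
round 1: derive path(e,h) via R0 from blue(e,h)
round 1: derive path(f,h) via R0 from blue(f,h)
round 1: derive path(h,c) via R0 from blue(h,c)
round 2: derive path(a,f) via R1 from path(a,c), blue(c,f)
round 2: derive path(c,c) via R1 from path(c,a), blue(a,c)
round 2: derive path(c,h) via R1 from path(c,f), blue(f,h)
round 2: derive path(e,c) via R1 from path(e,a), blue(a,c)
round 2: derive path(f,c) via R1 from path(f,h), blue(h,c)
round 2: derive path(h,a) via R1 from path(h,c), blue(c,a)
round 2: derive path(h,f) via R1 from path(h,c), blue(c,f)
round 3: derive path(a,h) via R1 from path(a,f), blue(f,h)
round 3: derive path(f,a) via R1 from path(f,c), blue(c,a)
round 3: derive path(f,f) via R1 from path(f,c), blue(c,f)
round 3: derive path(h,h) via R1 from path(h,f), blue(f,h)

path(a,a)
path(a,c)
path(a,f)
path(a,h)
path(c,a)
path(c,c)
path(c,f)
path(c,h)
path(e,a)
path(e,c)
path(e,d)
path(e,e)
path(e,f)
path(e,h)
path(f,a)
path(f,c)
path(f,f)
path(f,h)
path(h,a)
path(h,c)
path(h,f)
path(h,h)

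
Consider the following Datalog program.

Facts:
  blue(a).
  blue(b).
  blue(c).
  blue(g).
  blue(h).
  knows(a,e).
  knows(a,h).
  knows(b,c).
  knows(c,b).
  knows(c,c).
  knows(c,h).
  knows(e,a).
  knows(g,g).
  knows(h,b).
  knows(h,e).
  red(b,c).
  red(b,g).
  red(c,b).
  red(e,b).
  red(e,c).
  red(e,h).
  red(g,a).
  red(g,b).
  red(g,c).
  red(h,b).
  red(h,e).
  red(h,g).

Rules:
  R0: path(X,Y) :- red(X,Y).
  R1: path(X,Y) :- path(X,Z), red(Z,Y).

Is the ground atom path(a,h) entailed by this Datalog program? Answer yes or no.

no

round 1: derive path(b,c) via R0 from red(b,c)
round 1: derive path(b,g) via R0 from red(b,g)
round 1: derive path(c,b) via R0 from red(c,b)
round 1: derive path(e,b) via R0 from red(e,b)
round 1: derive path(e,c) via R0 from red(e,c)
round 1: derive path(e,h) via R0 from red(e,h)
round 1: derive path(g,a) via R0 from red(g,a)
round 1: derive path(g,b) via R0 from red(g,b)
round 1: derive path(g,c) via R0 from red(g,c)
round 1: derive path(h,b) via R0 from red(h,b)
round 1: derive path(h,e) via R0 from red(h,e)
round 1: derive path(h,g) via R0 from red(h,g)
round 2: derive path(b,a) via R1 from path(b,g), red(g,a)
round 2: derive path(b,b) via R1 from path(b,c), red(c,b)
round 2: derive path(c,c) via R1 from path(c,b), red(b,c)
round 2: derive path(c,g) via R1 from path(c,b), red(b,g)
round 2: derive path(e,e) via R1 from path(e,h), red(h,e)
round 2: derive path(e,g) via R1 from path(e,b), red(b,g)
round 2: derive path(g,g) via R1 from path(g,b), red(b,g)
round 2: derive path(h,a) via R1 from path(h,g), red(g,a)
round 2: derive path(h,c) via R1 from path(h,b), red(b,c)
round 2: derive path(h,h) via R1 from path(h,e), red(e,h)
round 3: derive path(c,a) via R1 from path(c,g), red(g,a)
round 3: derive path(e,a) via R1 from path(e,g), red(g,a)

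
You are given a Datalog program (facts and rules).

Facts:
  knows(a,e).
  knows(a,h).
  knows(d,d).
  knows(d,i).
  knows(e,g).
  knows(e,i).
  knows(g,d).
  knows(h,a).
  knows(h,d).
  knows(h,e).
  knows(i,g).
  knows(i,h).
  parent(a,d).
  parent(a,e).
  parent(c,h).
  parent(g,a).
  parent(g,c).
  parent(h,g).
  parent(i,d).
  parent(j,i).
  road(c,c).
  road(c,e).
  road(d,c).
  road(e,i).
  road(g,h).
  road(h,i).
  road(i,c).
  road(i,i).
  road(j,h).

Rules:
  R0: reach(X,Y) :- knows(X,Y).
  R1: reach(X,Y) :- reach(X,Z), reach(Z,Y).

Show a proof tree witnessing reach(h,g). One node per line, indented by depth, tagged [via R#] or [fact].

reach(h,g)  [via R1]
  reach(h,e)  [via R0]
    knows(h,e)  [fact]
  reach(e,g)  [via R0]
    knows(e,g)  [fact]

round 1: derive reach(a,e) via R0 from knows(a,e)
round 1: derive reach(a,h) via R0 from knows(a,h)
round 1: derive reach(d,d) via R0 from knows(d,d)
round 1: derive reach(d,i) via R0 from knows(d,i)
round 1: derive reach(e,g) via R0 from knows(e,g)
round 1: derive reach(e,i) via R0 from knows(e,i)
round 1: derive reach(g,d) via R0 from knows(g,d)
round 1: derive reach(h,a) via R0 from knows(h,a)
round 1: derive reach(h,d) via R0 from knows(h,d)
round 1: derive reach(h,e) via R0 from knows(h,e)
round 1: derive reach(i,g) via R0 from knows(i,g)
round 1: derive reach(i,h) via R0 from knows(i,h)
round 2: derive reach(a,a) via R1 from reach(a,h), reach(h,a)
round 2: derive reach(a,d) via R1 from reach(a,h), reach(h,d)
round 2: derive reach(a,g) via R1 from reach(a,e), reach(e,g)
round 2: derive reach(a,i) via R1 from reach(a,e), reach(e,i)
round 2: derive reach(d,g) via R1 from reach(d,i), reach(i,g)
round 2: derive reach(d,h) via R1 from reach(d,i), reach(i,h)
round 2: derive reach(e,d) via R1 from reach(e,g), reach(g,d)
round 2: derive reach(e,h) via R1 from reach(e,i), reach(i,h)
round 2: derive reach(g,i) via R1 from reach(g,d), reach(d,i)
round 2: derive reach(h,g) via R1 from reach(h,e), reach(e,g)
round 2: derive reach(h,h) via R1 from reach(h,a), reach(a,h)
round 2: derive reach(h,i) via R1 from reach(h,d), reach(d,i)
round 2: derive reach(i,a) via R1 from reach(i,h), reach(h,a)
round 2: derive reach(i,d) via R1 from reach(i,g), reach(g,d)
round 2: derive reach(i,e) via R1 from reach(i,h), reach(h,e)
round 3: derive reach(d,a) via R1 from reach(d,h), reach(h,a)
round 3: derive reach(d,e) via R1 from reach(d,h), reach(h,e)
round 3: derive reach(e,a) via R1 from reach(e,h), reach(h,a)
round 3: derive reach(e,e) via R1 from reach(e,h), reach(h,e)
round 3: derive reach(g,a) via R1 from reach(g,i), reach(i,a)
round 3: derive reach(g,e) via R1 from reach(g,i), reach(i,e)
round 3: derive reach(g,g) via R1 from reach(g,d), reach(d,g)
round 3: derive reach(g,h) via R1 from reach(g,d), reach(d,h)
round 3: derive reach(i,i) via R1 from reach(i,a), reach(a,i)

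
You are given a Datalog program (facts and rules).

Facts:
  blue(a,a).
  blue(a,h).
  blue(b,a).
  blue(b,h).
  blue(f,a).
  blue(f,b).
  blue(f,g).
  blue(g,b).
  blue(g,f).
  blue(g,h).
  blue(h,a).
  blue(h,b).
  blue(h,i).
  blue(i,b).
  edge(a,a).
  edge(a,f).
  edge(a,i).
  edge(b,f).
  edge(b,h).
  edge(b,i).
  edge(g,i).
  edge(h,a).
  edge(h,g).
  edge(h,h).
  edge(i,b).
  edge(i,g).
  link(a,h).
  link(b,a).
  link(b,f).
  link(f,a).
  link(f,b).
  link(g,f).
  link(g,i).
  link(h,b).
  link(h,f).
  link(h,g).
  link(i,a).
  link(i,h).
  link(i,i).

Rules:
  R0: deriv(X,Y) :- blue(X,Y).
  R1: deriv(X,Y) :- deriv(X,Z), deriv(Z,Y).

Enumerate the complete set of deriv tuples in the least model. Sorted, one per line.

deriv(a,a)
deriv(a,b)
deriv(a,h)
deriv(a,i)
deriv(b,a)
deriv(b,b)
deriv(b,h)
deriv(b,i)
deriv(f,a)
deriv(f,b)
deriv(f,f)
deriv(f,g)
deriv(f,h)
deriv(f,i)
deriv(g,a)
deriv(g,b)
deriv(g,f)
deriv(g,g)
deriv(g,h)
deriv(g,i)
deriv(h,a)
deriv(h,b)
deriv(h,h)
deriv(h,i)
deriv(i,a)
deriv(i,b)
deriv(i,h)
deriv(i,i)

round 1: derive deriv(a,a) via R0 from blue(a,a)
round 1: derive deriv(a,h) via R0 from blue(a,h)
round 1: derive deriv(b,a) via R0 from blue(b,a)
round 1: derive deriv(b,h) via R0 from blue(b,h)
round 1: derive deriv(f,a) via R0 from blue(f,a)
round 1: derive deriv(f,b) via R0 from blue(f,b)
round 1: derive deriv(f,g) via R0 from blue(f,g)
round 1: derive deriv(g,b) via R0 from blue(g,b)
round 1: derive deriv(g,f) via R0 from blue(g,f)
round 1: derive deriv(g,h) via R0 from blue(g,h)
round 1: derive deriv(h,a) via R0 from blue(h,a)
round 1: derive deriv(h,b) via R0 from blue(h,b)
round 1: derive deriv(h,i) via R0 from blue(h,i)
round 1: derive deriv(i,b) via R0 from blue(i,b)
round 2: derive deriv(a,b) via R1 from deriv(a,h), deriv(h,b)
round 2: derive deriv(a,i) via R1 from deriv(a,h), deriv(h,i)
round 2: derive deriv(b,b) via R1 from deriv(b,h), deriv(h,b)
round 2: derive deriv(b,i) via R1 from deriv(b,h), deriv(h,i)
round 2: derive deriv(f,f) via R1 from deriv(f,g), deriv(g,f)
round 2: derive deriv(f,h) via R1 from deriv(f,a), deriv(a,h)
round 2: derive deriv(g,a) via R1 from deriv(g,b), deriv(b,a)
round 2: derive deriv(g,g) via R1 from deriv(g,f), deriv(f,g)
round 2: derive deriv(g,i) via R1 from deriv(g,h), deriv(h,i)
round 2: derive deriv(h,h) via R1 from deriv(h,a), deriv(a,h)
round 2: derive deriv(i,a) via R1 from deriv(i,b), deriv(b,a)
round 2: derive deriv(i,h) via R1 from deriv(i,b), deriv(b,h)
round 3: derive deriv(f,i) via R1 from deriv(f,a), deriv(a,i)
round 3: derive deriv(i,i) via R1 from deriv(i,a), deriv(a,i)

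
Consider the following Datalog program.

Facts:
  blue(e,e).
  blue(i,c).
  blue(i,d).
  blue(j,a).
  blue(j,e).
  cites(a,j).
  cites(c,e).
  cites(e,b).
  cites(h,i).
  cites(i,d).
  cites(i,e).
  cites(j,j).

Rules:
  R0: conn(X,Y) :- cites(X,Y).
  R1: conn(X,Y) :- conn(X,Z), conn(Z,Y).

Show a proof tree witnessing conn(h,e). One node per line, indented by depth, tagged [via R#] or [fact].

round 1: derive conn(a,j) via R0 from cites(a,j)
round 1: derive conn(c,e) via R0 from cites(c,e)
round 1: derive conn(e,b) via R0 from cites(e,b)
round 1: derive conn(h,i) via R0 from cites(h,i)
round 1: derive conn(i,d) via R0 from cites(i,d)
round 1: derive conn(i,e) via R0 from cites(i,e)
round 1: derive conn(j,j) via R0 from cites(j,j)
round 2: derive conn(c,b) via R1 from conn(c,e), conn(e,b)
round 2: derive conn(h,d) via R1 from conn(h,i), conn(i,d)
round 2: derive conn(h,e) via R1 from conn(h,i), conn(i,e)
round 2: derive conn(i,b) via R1 from conn(i,e), conn(e,b)
round 3: derive conn(h,b) via R1 from conn(h,e), conn(e,b)

conn(h,e)  [via R1]
  conn(h,i)  [via R0]
    cites(h,i)  [fact]
  conn(i,e)  [via R0]
    cites(i,e)  [fact]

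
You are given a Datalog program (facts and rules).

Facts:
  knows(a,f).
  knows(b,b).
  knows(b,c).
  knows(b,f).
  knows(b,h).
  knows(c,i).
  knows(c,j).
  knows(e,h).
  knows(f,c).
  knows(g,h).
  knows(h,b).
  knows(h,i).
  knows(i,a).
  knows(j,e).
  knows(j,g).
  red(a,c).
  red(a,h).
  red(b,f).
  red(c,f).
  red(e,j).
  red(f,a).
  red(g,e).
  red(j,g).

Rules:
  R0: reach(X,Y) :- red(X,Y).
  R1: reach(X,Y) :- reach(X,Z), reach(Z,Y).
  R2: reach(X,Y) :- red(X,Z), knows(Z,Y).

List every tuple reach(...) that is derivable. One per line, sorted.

round 1: derive reach(a,c) via R0 from red(a,c)
round 1: derive reach(a,h) via R0 from red(a,h)
round 1: derive reach(b,f) via R0 from red(b,f)
round 1: derive reach(c,f) via R0 from red(c,f)
round 1: derive reach(e,j) via R0 from red(e,j)
round 1: derive reach(f,a) via R0 from red(f,a)
round 1: derive reach(g,e) via R0 from red(g,e)
round 1: derive reach(j,g) via R0 from red(j,g)
round 1: derive reach(a,b) via R2 from red(a,h), knows(h,b)
round 1: derive reach(a,i) via R2 from red(a,c), knows(c,i)
round 1: derive reach(a,j) via R2 from red(a,c), knows(c,j)
round 1: derive reach(b,c) via R2 from red(b,f), knows(f,c)
round 1: derive reach(c,c) via R2 from red(c,f), knows(f,c)
round 1: derive reach(e,e) via R2 from red(e,j), knows(j,e)
round 1: derive reach(e,g) via R2 from red(e,j), knows(j,g)
round 1: derive reach(f,f) via R2 from red(f,a), knows(a,f)
round 1: derive reach(g,h) via R2 from red(g,e), knows(e,h)
round 1: derive reach(j,h) via R2 from red(j,g), knows(g,h)
round 2: derive reach(a,f) via R1 from reach(a,b), reach(b,f)
round 2: derive reach(a,g) via R1 from reach(a,j), reach(j,g)
round 2: derive reach(b,a) via R1 from reach(b,f), reach(f,a)
round 2: derive reach(c,a) via R1 from reach(c,f), reach(f,a)
round 2: derive reach(e,h) via R1 from reach(e,g), reach(g,h)
round 2: derive reach(f,b) via R1 from reach(f,a), reach(a,b)
round 2: derive reach(f,c) via R1 from reach(f,a), reach(a,c)
round 2: derive reach(f,h) via R1 from reach(f,a), reach(a,h)
round 2: derive reach(f,i) via R1 from reach(f,a), reach(a,i)
round 2: derive reach(f,j) via R1 from reach(f,a), reach(a,j)
round 2: derive reach(g,g) via R1 from reach(g,e), reach(e,g)
round 2: derive reach(g,j) via R1 from reach(g,e), reach(e,j)
round 2: derive reach(j,e) via R1 from reach(j,g), reach(g,e)
round 3: derive reach(a,a) via R1 from reach(a,b), reach(b,a)
round 3: derive reach(a,e) via R1 from reach(a,g), reach(g,e)
round 3: derive reach(b,b) via R1 from reach(b,a), reach(a,b)
round 3: derive reach(b,g) via R1 from reach(b,a), reach(a,g)
round 3: derive reach(b,h) via R1 from reach(b,a), reach(a,h)
round 3: derive reach(b,i) via R1 from reach(b,a), reach(a,i)
round 3: derive reach(b,j) via R1 from reach(b,a), reach(a,j)
round 3: derive reach(c,b) via R1 from reach(c,a), reach(a,b)
round 3: derive reach(c,g) via R1 from reach(c,a), reach(a,g)
round 3: derive reach(c,h) via R1 from reach(c,a), reach(a,h)
round 3: derive reach(c,i) via R1 from reach(c,a), reach(a,i)
round 3: derive reach(c,j) via R1 from reach(c,a), reach(a,j)
round 3: derive reach(f,e) via R1 from reach(f,j), reach(j,e)
round 3: derive reach(f,g) via R1 from reach(f,a), reach(a,g)
round 3: derive reach(j,j) via R1 from reach(j,e), reach(e,j)
round 4: derive reach(b,e) via R1 from reach(b,a), reach(a,e)
round 4: derive reach(c,e) via R1 from reach(c,a), reach(a,e)

reach(a,a)
reach(a,b)
reach(a,c)
reach(a,e)
reach(a,f)
reach(a,g)
reach(a,h)
reach(a,i)
reach(a,j)
reach(b,a)
reach(b,b)
reach(b,c)
reach(b,e)
reach(b,f)
reach(b,g)
reach(b,h)
reach(b,i)
reach(b,j)
reach(c,a)
reach(c,b)
reach(c,c)
reach(c,e)
reach(c,f)
reach(c,g)
reach(c,h)
reach(c,i)
reach(c,j)
reach(e,e)
reach(e,g)
reach(e,h)
reach(e,j)
reach(f,a)
reach(f,b)
reach(f,c)
reach(f,e)
reach(f,f)
reach(f,g)
reach(f,h)
reach(f,i)
reach(f,j)
reach(g,e)
reach(g,g)
reach(g,h)
reach(g,j)
reach(j,e)
reach(j,g)
reach(j,h)
reach(j,j)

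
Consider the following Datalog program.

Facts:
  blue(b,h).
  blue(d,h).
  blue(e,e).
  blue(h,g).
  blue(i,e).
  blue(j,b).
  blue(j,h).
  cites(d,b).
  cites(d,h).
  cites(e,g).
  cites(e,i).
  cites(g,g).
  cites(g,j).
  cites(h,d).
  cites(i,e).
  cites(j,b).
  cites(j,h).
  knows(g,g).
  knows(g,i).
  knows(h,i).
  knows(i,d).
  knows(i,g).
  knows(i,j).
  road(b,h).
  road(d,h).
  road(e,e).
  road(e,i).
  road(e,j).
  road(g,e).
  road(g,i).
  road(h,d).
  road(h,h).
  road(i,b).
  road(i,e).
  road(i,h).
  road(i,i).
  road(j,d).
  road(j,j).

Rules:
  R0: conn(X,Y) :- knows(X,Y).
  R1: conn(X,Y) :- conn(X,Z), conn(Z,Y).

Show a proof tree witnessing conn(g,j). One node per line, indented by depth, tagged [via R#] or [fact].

conn(g,j)  [via R1]
  conn(g,i)  [via R0]
    knows(g,i)  [fact]
  conn(i,j)  [via R0]
    knows(i,j)  [fact]

round 1: derive conn(g,g) via R0 from knows(g,g)
round 1: derive conn(g,i) via R0 from knows(g,i)
round 1: derive conn(h,i) via R0 from knows(h,i)
round 1: derive conn(i,d) via R0 from knows(i,d)
round 1: derive conn(i,g) via R0 from knows(i,g)
round 1: derive conn(i,j) via R0 from knows(i,j)
round 2: derive conn(g,d) via R1 from conn(g,i), conn(i,d)
round 2: derive conn(g,j) via R1 from conn(g,i), conn(i,j)
round 2: derive conn(h,d) via R1 from conn(h,i), conn(i,d)
round 2: derive conn(h,g) via R1 from conn(h,i), conn(i,g)
round 2: derive conn(h,j) via R1 from conn(h,i), conn(i,j)
round 2: derive conn(i,i) via R1 from conn(i,g), conn(g,i)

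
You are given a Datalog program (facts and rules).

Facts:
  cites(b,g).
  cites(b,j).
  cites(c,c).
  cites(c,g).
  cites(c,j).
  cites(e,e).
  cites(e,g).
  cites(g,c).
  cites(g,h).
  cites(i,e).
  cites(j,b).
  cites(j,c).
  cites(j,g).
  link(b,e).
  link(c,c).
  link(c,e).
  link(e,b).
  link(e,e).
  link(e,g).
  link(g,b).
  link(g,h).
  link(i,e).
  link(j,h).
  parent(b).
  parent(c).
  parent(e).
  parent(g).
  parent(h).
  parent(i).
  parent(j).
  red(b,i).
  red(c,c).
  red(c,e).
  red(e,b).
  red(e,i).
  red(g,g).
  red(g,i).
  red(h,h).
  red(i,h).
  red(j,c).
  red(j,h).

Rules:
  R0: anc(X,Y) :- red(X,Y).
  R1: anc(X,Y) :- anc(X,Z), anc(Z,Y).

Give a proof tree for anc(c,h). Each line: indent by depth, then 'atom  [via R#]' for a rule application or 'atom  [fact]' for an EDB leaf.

round 1: derive anc(b,i) via R0 from red(b,i)
round 1: derive anc(c,c) via R0 from red(c,c)
round 1: derive anc(c,e) via R0 from red(c,e)
round 1: derive anc(e,b) via R0 from red(e,b)
round 1: derive anc(e,i) via R0 from red(e,i)
round 1: derive anc(g,g) via R0 from red(g,g)
round 1: derive anc(g,i) via R0 from red(g,i)
round 1: derive anc(h,h) via R0 from red(h,h)
round 1: derive anc(i,h) via R0 from red(i,h)
round 1: derive anc(j,c) via R0 from red(j,c)
round 1: derive anc(j,h) via R0 from red(j,h)
round 2: derive anc(b,h) via R1 from anc(b,i), anc(i,h)
round 2: derive anc(c,b) via R1 from anc(c,e), anc(e,b)
round 2: derive anc(c,i) via R1 from anc(c,e), anc(e,i)
round 2: derive anc(e,h) via R1 from anc(e,i), anc(i,h)
round 2: derive anc(g,h) via R1 from anc(g,i), anc(i,h)
round 2: derive anc(j,e) via R1 from anc(j,c), anc(c,e)
round 3: derive anc(c,h) via R1 from anc(c,b), anc(b,h)
round 3: derive anc(j,b) via R1 from anc(j,c), anc(c,b)
round 3: derive anc(j,i) via R1 from anc(j,c), anc(c,i)

anc(c,h)  [via R1]
  anc(c,b)  [via R1]
    anc(c,e)  [via R0]
      red(c,e)  [fact]
    anc(e,b)  [via R0]
      red(e,b)  [fact]
  anc(b,h)  [via R1]
    anc(b,i)  [via R0]
      red(b,i)  [fact]
    anc(i,h)  [via R0]
      red(i,h)  [fact]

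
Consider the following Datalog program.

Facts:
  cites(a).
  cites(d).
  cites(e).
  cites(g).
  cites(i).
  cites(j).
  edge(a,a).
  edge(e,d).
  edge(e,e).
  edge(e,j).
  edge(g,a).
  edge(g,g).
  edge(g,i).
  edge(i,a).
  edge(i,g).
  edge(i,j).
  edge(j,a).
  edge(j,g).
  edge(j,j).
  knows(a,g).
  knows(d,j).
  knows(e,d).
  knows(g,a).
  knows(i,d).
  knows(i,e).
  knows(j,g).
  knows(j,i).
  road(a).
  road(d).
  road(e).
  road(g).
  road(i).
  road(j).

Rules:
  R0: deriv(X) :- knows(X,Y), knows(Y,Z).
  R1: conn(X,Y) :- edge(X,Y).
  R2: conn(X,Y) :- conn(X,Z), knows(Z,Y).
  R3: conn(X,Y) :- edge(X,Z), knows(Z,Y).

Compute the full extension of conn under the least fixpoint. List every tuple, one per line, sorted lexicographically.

conn(a,a)
conn(a,g)
conn(e,a)
conn(e,d)
conn(e,e)
conn(e,g)
conn(e,i)
conn(e,j)
conn(g,a)
conn(g,d)
conn(g,e)
conn(g,g)
conn(g,i)
conn(g,j)
conn(i,a)
conn(i,d)
conn(i,e)
conn(i,g)
conn(i,i)
conn(i,j)
conn(j,a)
conn(j,d)
conn(j,e)
conn(j,g)
conn(j,i)
conn(j,j)

round 1: derive conn(a,a) via R1 from edge(a,a)
round 1: derive conn(e,d) via R1 from edge(e,d)
round 1: derive conn(e,e) via R1 from edge(e,e)
round 1: derive conn(e,j) via R1 from edge(e,j)
round 1: derive conn(g,a) via R1 from edge(g,a)
round 1: derive conn(g,g) via R1 from edge(g,g)
round 1: derive conn(g,i) via R1 from edge(g,i)
round 1: derive conn(i,a) via R1 from edge(i,a)
round 1: derive conn(i,g) via R1 from edge(i,g)
round 1: derive conn(i,j) via R1 from edge(i,j)
round 1: derive conn(j,a) via R1 from edge(j,a)
round 1: derive conn(j,g) via R1 from edge(j,g)
round 1: derive conn(j,j) via R1 from edge(j,j)
round 1: derive conn(a,g) via R3 from edge(a,a), knows(a,g)
round 1: derive conn(e,g) via R3 from edge(e,j), knows(j,g)
round 1: derive conn(e,i) via R3 from edge(e,j), knows(j,i)
round 1: derive conn(g,d) via R3 from edge(g,i), knows(i,d)
round 1: derive conn(g,e) via R3 from edge(g,i), knows(i,e)
round 1: derive conn(i,i) via R3 from edge(i,j), knows(j,i)
round 1: derive conn(j,i) via R3 from edge(j,j), knows(j,i)
round 2: derive conn(e,a) via R2 from conn(e,g), knows(g,a)
round 2: derive conn(g,j) via R2 from conn(g,d), knows(d,j)
round 2: derive conn(i,d) via R2 from conn(i,i), knows(i,d)
round 2: derive conn(i,e) via R2 from conn(i,i), knows(i,e)
round 2: derive conn(j,d) via R2 from conn(j,i), knows(i,d)
round 2: derive conn(j,e) via R2 from conn(j,i), knows(i,e)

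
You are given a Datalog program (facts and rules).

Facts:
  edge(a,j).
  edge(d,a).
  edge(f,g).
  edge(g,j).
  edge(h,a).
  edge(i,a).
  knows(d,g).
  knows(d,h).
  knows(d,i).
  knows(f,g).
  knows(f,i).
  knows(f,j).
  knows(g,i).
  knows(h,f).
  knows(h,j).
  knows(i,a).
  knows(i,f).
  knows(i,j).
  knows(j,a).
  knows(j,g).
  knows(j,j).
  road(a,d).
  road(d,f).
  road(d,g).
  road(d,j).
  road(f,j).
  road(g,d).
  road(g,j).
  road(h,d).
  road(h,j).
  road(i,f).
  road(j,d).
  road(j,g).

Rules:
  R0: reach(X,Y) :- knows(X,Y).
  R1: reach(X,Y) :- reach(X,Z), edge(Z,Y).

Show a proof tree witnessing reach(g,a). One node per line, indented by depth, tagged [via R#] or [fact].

round 1: derive reach(d,g) via R0 from knows(d,g)
round 1: derive reach(d,h) via R0 from knows(d,h)
round 1: derive reach(d,i) via R0 from knows(d,i)
round 1: derive reach(f,g) via R0 from knows(f,g)
round 1: derive reach(f,i) via R0 from knows(f,i)
round 1: derive reach(f,j) via R0 from knows(f,j)
round 1: derive reach(g,i) via R0 from knows(g,i)
round 1: derive reach(h,f) via R0 from knows(h,f)
round 1: derive reach(h,j) via R0 from knows(h,j)
round 1: derive reach(i,a) via R0 from knows(i,a)
round 1: derive reach(i,f) via R0 from knows(i,f)
round 1: derive reach(i,j) via R0 from knows(i,j)
round 1: derive reach(j,a) via R0 from knows(j,a)
round 1: derive reach(j,g) via R0 from knows(j,g)
round 1: derive reach(j,j) via R0 from knows(j,j)
round 2: derive reach(d,a) via R1 from reach(d,h), edge(h,a)
round 2: derive reach(d,j) via R1 from reach(d,g), edge(g,j)
round 2: derive reach(f,a) via R1 from reach(f,i), edge(i,a)
round 2: derive reach(g,a) via R1 from reach(g,i), edge(i,a)
round 2: derive reach(h,g) via R1 from reach(h,f), edge(f,g)
round 2: derive reach(i,g) via R1 from reach(i,f), edge(f,g)
round 3: derive reach(g,j) via R1 from reach(g,a), edge(a,j)

reach(g,a)  [via R1]
  reach(g,i)  [via R0]
    knows(g,i)  [fact]
  edge(i,a)  [fact]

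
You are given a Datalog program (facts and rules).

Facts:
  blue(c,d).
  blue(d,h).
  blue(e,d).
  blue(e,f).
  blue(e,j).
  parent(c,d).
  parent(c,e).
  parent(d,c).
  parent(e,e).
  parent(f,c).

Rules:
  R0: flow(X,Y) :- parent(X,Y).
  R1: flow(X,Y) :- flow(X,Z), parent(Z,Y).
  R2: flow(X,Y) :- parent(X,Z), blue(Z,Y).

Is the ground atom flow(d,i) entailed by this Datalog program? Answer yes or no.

round 1: derive flow(c,d) via R0 from parent(c,d)
round 1: derive flow(c,e) via R0 from parent(c,e)
round 1: derive flow(d,c) via R0 from parent(d,c)
round 1: derive flow(e,e) via R0 from parent(e,e)
round 1: derive flow(f,c) via R0 from parent(f,c)
round 1: derive flow(c,f) via R2 from parent(c,e), blue(e,f)
round 1: derive flow(c,h) via R2 from parent(c,d), blue(d,h)
round 1: derive flow(c,j) via R2 from parent(c,e), blue(e,j)
round 1: derive flow(d,d) via R2 from parent(d,c), blue(c,d)
round 1: derive flow(e,d) via R2 from parent(e,e), blue(e,d)
round 1: derive flow(e,f) via R2 from parent(e,e), blue(e,f)
round 1: derive flow(e,j) via R2 from parent(e,e), blue(e,j)
round 1: derive flow(f,d) via R2 from parent(f,c), blue(c,d)
round 2: derive flow(c,c) via R1 from flow(c,d), parent(d,c)
round 2: derive flow(d,e) via R1 from flow(d,c), parent(c,e)
round 2: derive flow(e,c) via R1 from flow(e,d), parent(d,c)
round 2: derive flow(f,e) via R1 from flow(f,c), parent(c,e)

no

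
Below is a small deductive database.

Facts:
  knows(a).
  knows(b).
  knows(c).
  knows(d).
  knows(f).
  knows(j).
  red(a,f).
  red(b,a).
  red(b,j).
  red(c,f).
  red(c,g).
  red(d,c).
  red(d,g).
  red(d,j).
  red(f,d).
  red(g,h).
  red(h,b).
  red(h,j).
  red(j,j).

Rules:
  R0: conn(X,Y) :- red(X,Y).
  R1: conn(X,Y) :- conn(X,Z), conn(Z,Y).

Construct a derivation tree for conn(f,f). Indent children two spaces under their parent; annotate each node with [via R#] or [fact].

conn(f,f)  [via R1]
  conn(f,c)  [via R1]
    conn(f,d)  [via R0]
      red(f,d)  [fact]
    conn(d,c)  [via R0]
      red(d,c)  [fact]
  conn(c,f)  [via R0]
    red(c,f)  [fact]

round 1: derive conn(a,f) via R0 from red(a,f)
round 1: derive conn(b,a) via R0 from red(b,a)
round 1: derive conn(b,j) via R0 from red(b,j)
round 1: derive conn(c,f) via R0 from red(c,f)
round 1: derive conn(c,g) via R0 from red(c,g)
round 1: derive conn(d,c) via R0 from red(d,c)
round 1: derive conn(d,g) via R0 from red(d,g)
round 1: derive conn(d,j) via R0 from red(d,j)
round 1: derive conn(f,d) via R0 from red(f,d)
round 1: derive conn(g,h) via R0 from red(g,h)
round 1: derive conn(h,b) via R0 from red(h,b)
round 1: derive conn(h,j) via R0 from red(h,j)
round 1: derive conn(j,j) via R0 from red(j,j)
round 2: derive conn(a,d) via R1 from conn(a,f), conn(f,d)
round 2: derive conn(b,f) via R1 from conn(b,a), conn(a,f)
round 2: derive conn(c,d) via R1 from conn(c,f), conn(f,d)
round 2: derive conn(c,h) via R1 from conn(c,g), conn(g,h)
round 2: derive conn(d,f) via R1 from conn(d,c), conn(c,f)
round 2: derive conn(d,h) via R1 from conn(d,g), conn(g,h)
round 2: derive conn(f,c) via R1 from conn(f,d), conn(d,c)
round 2: derive conn(f,g) via R1 from conn(f,d), conn(d,g)
round 2: derive conn(f,j) via R1 from conn(f,d), conn(d,j)
round 2: derive conn(g,b) via R1 from conn(g,h), conn(h,b)
round 2: derive conn(g,j) via R1 from conn(g,h), conn(h,j)
round 2: derive conn(h,a) via R1 from conn(h,b), conn(b,a)
round 3: derive conn(a,c) via R1 from conn(a,d), conn(d,c)
round 3: derive conn(a,g) via R1 from conn(a,d), conn(d,g)
round 3: derive conn(a,h) via R1 from conn(a,d), conn(d,h)
round 3: derive conn(a,j) via R1 from conn(a,d), conn(d,j)
round 3: derive conn(b,c) via R1 from conn(b,f), conn(f,c)
round 3: derive conn(b,d) via R1 from conn(b,a), conn(a,d)
round 3: derive conn(b,g) via R1 from conn(b,f), conn(f,g)
round 3: derive conn(c,a) via R1 from conn(c,h), conn(h,a)
round 3: derive conn(c,b) via R1 from conn(c,g), conn(g,b)
round 3: derive conn(c,c) via R1 from conn(c,d), conn(d,c)
round 3: derive conn(c,j) via R1 from conn(c,d), conn(d,j)
round 3: derive conn(d,a) via R1 from conn(d,h), conn(h,a)
round 3: derive conn(d,b) via R1 from conn(d,g), conn(g,b)
round 3: derive conn(d,d) via R1 from conn(d,c), conn(c,d)
round 3: derive conn(f,b) via R1 from conn(f,g), conn(g,b)
round 3: derive conn(f,f) via R1 from conn(f,c), conn(c,f)
round 3: derive conn(f,h) via R1 from conn(f,c), conn(c,h)
round 3: derive conn(g,a) via R1 from conn(g,b), conn(b,a)
round 3: derive conn(g,f) via R1 from conn(g,b), conn(b,f)
round 3: derive conn(h,d) via R1 from conn(h,a), conn(a,d)
round 3: derive conn(h,f) via R1 from conn(h,a), conn(a,f)
round 4: derive conn(a,a) via R1 from conn(a,c), conn(c,a)
round 4: derive conn(a,b) via R1 from conn(a,c), conn(c,b)
round 4: derive conn(b,b) via R1 from conn(b,c), conn(c,b)
round 4: derive conn(b,h) via R1 from conn(b,a), conn(a,h)
round 4: derive conn(f,a) via R1 from conn(f,b), conn(b,a)
round 4: derive conn(g,c) via R1 from conn(g,a), conn(a,c)
round 4: derive conn(g,d) via R1 from conn(g,a), conn(a,d)
round 4: derive conn(g,g) via R1 from conn(g,a), conn(a,g)
round 4: derive conn(h,c) via R1 from conn(h,a), conn(a,c)
round 4: derive conn(h,g) via R1 from conn(h,a), conn(a,g)
round 4: derive conn(h,h) via R1 from conn(h,a), conn(a,h)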